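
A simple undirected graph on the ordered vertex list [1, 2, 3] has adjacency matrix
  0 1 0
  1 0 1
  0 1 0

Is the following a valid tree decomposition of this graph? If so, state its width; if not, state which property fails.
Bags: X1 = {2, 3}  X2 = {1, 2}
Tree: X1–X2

Every vertex of G appears in some bag (union = {1, 2, 3}); every edge is covered by a bag; and for each vertex v the set of bags containing v is connected in the bag tree. The decomposition is therefore valid. The largest bag has 2 vertices, so the width is 1.

Yes; width 1.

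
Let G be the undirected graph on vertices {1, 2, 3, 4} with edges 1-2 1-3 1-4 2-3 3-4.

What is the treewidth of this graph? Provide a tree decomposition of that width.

The largest bag has 3 vertices, giving width 2; this decomposition certifies tw(G) ≤ 2. For the lower bound, the 3 vertices {1, 2, 3} are pairwise adjacent, and any tree decomposition puts a clique entirely inside one bag — forcing width ≥ 2. The upper and lower bounds meet at 2, so that is the treewidth.

Treewidth 2.
One such decomposition:
Bags: B1 = {1, 2, 3}  B2 = {1, 3, 4}
Tree: B1–B2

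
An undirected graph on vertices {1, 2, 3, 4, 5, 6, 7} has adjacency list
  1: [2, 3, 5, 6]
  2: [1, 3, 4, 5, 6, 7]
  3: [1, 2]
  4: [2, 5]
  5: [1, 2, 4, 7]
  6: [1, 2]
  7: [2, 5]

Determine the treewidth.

A width-2 tree decomposition is:
Bags: B1 = {1, 2, 5}  B2 = {2, 5, 7}  B3 = {1, 2, 6}  B4 = {1, 2, 3}  B5 = {2, 4, 5}
Tree: B1–B2, B1–B3, B1–B4, B1–B5
The largest bag has 3 vertices, giving width 2; this decomposition certifies tw(G) ≤ 2. For the lower bound, the 3 vertices {1, 2, 3} are pairwise adjacent, and any tree decomposition puts a clique entirely inside one bag — forcing width ≥ 2. Therefore the treewidth is 2.

2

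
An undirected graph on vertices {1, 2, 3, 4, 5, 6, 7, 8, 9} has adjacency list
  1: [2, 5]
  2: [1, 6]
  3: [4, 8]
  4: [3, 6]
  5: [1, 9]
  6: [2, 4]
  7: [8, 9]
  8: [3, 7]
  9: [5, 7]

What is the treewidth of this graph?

2

A width-2 tree decomposition is:
Bags: B1 = {2, 4, 6}  B2 = {1, 2, 4}  B3 = {1, 4, 5}  B4 = {4, 5, 9}  B5 = {4, 7, 9}  B6 = {4, 7, 8}  B7 = {3, 4, 8}
Tree: B1–B2, B2–B3, B3–B4, B4–B5, B5–B6, B6–B7
Each bag holds 3 vertices, so the decomposition has width 2, which upper-bounds the treewidth. For the lower bound, G contains the cycle 4–6–2–1–5–9–7–8–3–4, so G is not a forest; only forests have treewidth ≤ 1, hence tw(G) ≥ 2. Therefore the treewidth is 2.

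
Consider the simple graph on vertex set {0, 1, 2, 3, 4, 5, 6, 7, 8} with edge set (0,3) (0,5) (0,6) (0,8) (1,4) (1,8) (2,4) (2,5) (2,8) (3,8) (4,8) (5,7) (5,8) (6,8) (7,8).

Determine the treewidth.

2

A width-2 tree decomposition is:
Bags: B1 = {0, 5, 8}  B2 = {5, 7, 8}  B3 = {2, 5, 8}  B4 = {0, 6, 8}  B5 = {0, 3, 8}  B6 = {2, 4, 8}  B7 = {1, 4, 8}
Tree: B1–B2, B2–B3, B1–B4, B4–B5, B3–B6, B6–B7
The largest bag has 3 vertices, giving width 2; this decomposition certifies tw(G) ≤ 2. On the other hand G contains the 3-clique {0, 3, 8}. A clique must lie in a single bag of any decomposition, so no decomposition can have width below 2. Combining the bounds, tw(G) = 2.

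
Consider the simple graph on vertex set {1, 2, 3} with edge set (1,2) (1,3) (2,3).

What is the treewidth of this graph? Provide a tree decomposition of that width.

With just one bag of size 3, the width is 3 − 1 = 2, so tw(G) ≤ 2. For the lower bound, the 3 vertices {1, 2, 3} are pairwise adjacent, and any tree decomposition puts a clique entirely inside one bag — forcing width ≥ 2. Combining the bounds, tw(G) = 2.

Treewidth 2.
Bags: B1 = {1, 2, 3}
Tree: (single bag)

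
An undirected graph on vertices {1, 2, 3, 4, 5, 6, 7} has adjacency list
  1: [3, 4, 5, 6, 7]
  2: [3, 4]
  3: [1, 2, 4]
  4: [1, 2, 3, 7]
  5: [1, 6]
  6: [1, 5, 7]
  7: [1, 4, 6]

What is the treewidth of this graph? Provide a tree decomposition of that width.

Every bag has size at most 3, so the width is 3 − 1 = 2 and tw(G) ≤ 2. Conversely, {1, 3, 4} is a clique of size 3, and the vertices of any clique must share a bag in every tree decomposition; so some bag has ≥ 3 vertices and tw(G) ≥ 2. Hence tw(G) = 2 exactly.

Treewidth 2.
Bags: B1 = {1, 6, 7}  B2 = {1, 4, 7}  B3 = {1, 3, 4}  B4 = {1, 5, 6}  B5 = {2, 3, 4}
Tree: B1–B2, B2–B3, B1–B4, B3–B5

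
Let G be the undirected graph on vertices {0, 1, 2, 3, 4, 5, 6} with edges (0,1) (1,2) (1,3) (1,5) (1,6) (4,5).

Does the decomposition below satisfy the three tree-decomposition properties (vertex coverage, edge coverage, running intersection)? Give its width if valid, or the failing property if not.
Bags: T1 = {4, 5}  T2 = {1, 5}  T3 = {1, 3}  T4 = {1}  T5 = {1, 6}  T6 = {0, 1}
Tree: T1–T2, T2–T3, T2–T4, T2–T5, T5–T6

A tree decomposition must satisfy three properties: every vertex lies in some bag; for every edge, both endpoints lie together in some bag; and for every vertex, the bags containing it form a connected subtree. Here vertex 2 appears in no bag, so the decomposition is invalid.

No — vertex 2 appears in no bag.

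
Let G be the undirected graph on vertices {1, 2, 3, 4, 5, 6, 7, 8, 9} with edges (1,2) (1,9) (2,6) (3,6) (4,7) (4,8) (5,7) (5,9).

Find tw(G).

1

A width-1 tree decomposition is:
Bags: B1 = {3, 6}  B2 = {2, 6}  B3 = {1, 2}  B4 = {1, 9}  B5 = {5, 9}  B6 = {5, 7}  B7 = {4, 7}  B8 = {4, 8}
Tree: B1–B2, B2–B3, B3–B4, B4–B5, B5–B6, B6–B7, B7–B8
The largest bag has 2 vertices, giving width 1; this decomposition certifies tw(G) ≤ 1. G has an edge, so its treewidth is at least 1. Combining the bounds, tw(G) = 1.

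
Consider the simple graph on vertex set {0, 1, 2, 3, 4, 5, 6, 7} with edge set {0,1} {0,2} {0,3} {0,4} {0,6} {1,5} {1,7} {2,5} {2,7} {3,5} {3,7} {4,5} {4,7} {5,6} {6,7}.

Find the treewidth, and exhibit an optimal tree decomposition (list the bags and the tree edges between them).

Treewidth 3.
One such decomposition:
Bags: B1 = {0, 4, 5, 7}  B2 = {0, 5, 6, 7}  B3 = {0, 3, 5, 7}  B4 = {0, 2, 5, 7}  B5 = {0, 1, 5, 7}
Tree: B1–B2, B2–B3, B3–B4, B4–B5

The largest bag has 4 vertices, giving width 3; this decomposition certifies tw(G) ≤ 3. For the lower bound: the 4 vertex sets {4,5}, {6,7}, {0}, {3} are disjoint, each induces a connected subgraph, and every pair is joined by at least one edge of G. Contracting each set to a single vertex therefore yields K_{4} as a minor, and since treewidth is minor-monotone, tw(G) ≥ tw(K_{4}) = 3. Combining the bounds, tw(G) = 3.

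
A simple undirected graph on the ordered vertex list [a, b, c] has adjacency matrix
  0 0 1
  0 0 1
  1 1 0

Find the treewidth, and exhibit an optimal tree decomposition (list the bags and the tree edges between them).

Treewidth 1.
One optimal decomposition is:
Bags: B1 = {a, c}  B2 = {b, c}
Tree: B1–B2

The largest bag has 2 vertices, giving width 1; this decomposition certifies tw(G) ≤ 1. Since G has at least one edge (e.g. a–c), it is not an edgeless graph, so tw(G) ≥ 1. The upper and lower bounds meet at 1, so that is the treewidth.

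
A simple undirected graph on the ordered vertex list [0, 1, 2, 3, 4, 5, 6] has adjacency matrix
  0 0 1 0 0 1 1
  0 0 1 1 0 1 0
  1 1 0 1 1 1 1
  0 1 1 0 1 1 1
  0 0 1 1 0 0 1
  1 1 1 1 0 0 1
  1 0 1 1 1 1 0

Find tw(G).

A width-3 tree decomposition is:
Bags: B1 = {2, 3, 5, 6}  B2 = {2, 3, 4, 6}  B3 = {1, 2, 3, 5}  B4 = {0, 2, 5, 6}
Tree: B1–B2, B1–B3, B1–B4
The largest bag has 4 vertices, giving width 3; this decomposition certifies tw(G) ≤ 3. On the other hand G contains the 4-clique {0, 2, 5, 6}. A clique must lie in a single bag of any decomposition, so no decomposition can have width below 3. Combining the bounds, tw(G) = 3.

3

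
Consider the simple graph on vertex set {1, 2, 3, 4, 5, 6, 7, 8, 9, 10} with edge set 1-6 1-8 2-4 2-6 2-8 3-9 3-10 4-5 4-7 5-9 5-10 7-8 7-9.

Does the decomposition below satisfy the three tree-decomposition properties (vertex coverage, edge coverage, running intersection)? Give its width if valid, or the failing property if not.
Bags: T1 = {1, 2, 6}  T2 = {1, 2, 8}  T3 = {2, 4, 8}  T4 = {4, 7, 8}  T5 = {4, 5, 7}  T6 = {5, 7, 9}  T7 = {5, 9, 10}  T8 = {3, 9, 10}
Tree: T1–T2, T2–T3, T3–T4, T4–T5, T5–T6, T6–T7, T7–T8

Checking the three conditions: (i) the bags cover all of {1, 2, 3, 4, 5, 6, 7, 8, 9, 10}; (ii) for each edge, some bag contains both endpoints; (iii) the bags containing any fixed vertex form a subtree. All hold, so the decomposition is valid with width 3 − 1 = 2.

Yes; width 2.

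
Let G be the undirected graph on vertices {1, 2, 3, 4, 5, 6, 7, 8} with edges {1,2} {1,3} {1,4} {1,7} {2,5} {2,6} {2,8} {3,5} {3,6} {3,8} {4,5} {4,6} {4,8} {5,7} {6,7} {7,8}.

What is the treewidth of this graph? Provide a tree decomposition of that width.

The largest bag has 5 vertices, giving width 4; this decomposition certifies tw(G) ≤ 4. For the lower bound: the 5 vertex sets {1,7}, {2,5}, {3,8}, {6}, {4} are disjoint, each induces a connected subgraph, and every pair is joined by at least one edge of G. Contracting each set to a single vertex therefore yields K_{5} as a minor, and since treewidth is minor-monotone, tw(G) ≥ tw(K_{5}) = 4. Combining the bounds, tw(G) = 4.

Treewidth 4.
Bags: B1 = {1, 5, 6, 7, 8}  B2 = {1, 2, 5, 6, 8}  B3 = {1, 3, 5, 6, 8}  B4 = {1, 4, 5, 6, 8}
Tree: B1–B2, B2–B3, B3–B4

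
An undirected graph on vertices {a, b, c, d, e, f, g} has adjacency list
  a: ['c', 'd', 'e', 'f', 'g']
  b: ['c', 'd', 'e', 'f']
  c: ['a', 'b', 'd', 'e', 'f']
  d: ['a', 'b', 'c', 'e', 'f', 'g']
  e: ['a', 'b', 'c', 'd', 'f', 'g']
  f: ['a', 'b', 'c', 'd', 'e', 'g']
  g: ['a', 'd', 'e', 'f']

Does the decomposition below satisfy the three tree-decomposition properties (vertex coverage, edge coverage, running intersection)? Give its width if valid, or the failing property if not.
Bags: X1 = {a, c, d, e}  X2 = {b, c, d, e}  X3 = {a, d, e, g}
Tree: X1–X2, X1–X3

No — vertex f appears in no bag.

A tree decomposition must satisfy three properties: every vertex lies in some bag; for every edge, both endpoints lie together in some bag; and for every vertex, the bags containing it form a connected subtree. Here vertex f appears in no bag, so the decomposition is invalid.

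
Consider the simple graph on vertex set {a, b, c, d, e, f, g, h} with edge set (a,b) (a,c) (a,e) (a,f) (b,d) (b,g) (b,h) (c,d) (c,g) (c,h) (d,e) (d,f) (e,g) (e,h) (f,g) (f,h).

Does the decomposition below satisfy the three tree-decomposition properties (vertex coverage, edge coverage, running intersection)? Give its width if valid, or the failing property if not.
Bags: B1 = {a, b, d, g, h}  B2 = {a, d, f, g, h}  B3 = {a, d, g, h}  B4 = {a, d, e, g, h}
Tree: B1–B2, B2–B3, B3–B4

No — vertex c appears in no bag.

A tree decomposition must satisfy three properties: every vertex lies in some bag; for every edge, both endpoints lie together in some bag; and for every vertex, the bags containing it form a connected subtree. Here vertex c appears in no bag, so the decomposition is invalid.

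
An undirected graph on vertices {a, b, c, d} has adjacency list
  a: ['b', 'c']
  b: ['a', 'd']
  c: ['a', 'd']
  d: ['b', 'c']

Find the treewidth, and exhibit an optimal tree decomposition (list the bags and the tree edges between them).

Treewidth 2.
Bags: B1 = {a, c, d}  B2 = {a, b, d}
Tree: B1–B2

Every bag has size at most 3, so the width is 3 − 1 = 2 and tw(G) ≤ 2. Since a–c–d–b–a is a cycle in G, G is not acyclic. Forests are exactly the graphs of treewidth ≤ 1, so tw(G) ≥ 2. Therefore the treewidth is 2.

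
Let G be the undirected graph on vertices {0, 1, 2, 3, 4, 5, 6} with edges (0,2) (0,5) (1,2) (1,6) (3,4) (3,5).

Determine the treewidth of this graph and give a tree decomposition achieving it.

Every bag has size at most 2, so the width is 2 − 1 = 1 and tw(G) ≤ 1. Any graph with an edge has treewidth ≥ 1, and G has the edge 4–3. The upper and lower bounds meet at 1, so that is the treewidth.

Treewidth 1.
One such decomposition:
Bags: B1 = {3, 4}  B2 = {3, 5}  B3 = {0, 5}  B4 = {0, 2}  B5 = {1, 2}  B6 = {1, 6}
Tree: B1–B2, B2–B3, B3–B4, B4–B5, B5–B6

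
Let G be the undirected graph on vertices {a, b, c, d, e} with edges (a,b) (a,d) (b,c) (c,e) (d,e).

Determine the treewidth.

2

A width-2 tree decomposition is:
Bags: B1 = {a, b, c}  B2 = {a, c, d}  B3 = {c, d, e}
Tree: B1–B2, B2–B3
Each bag holds 3 vertices, so the decomposition has width 2, which upper-bounds the treewidth. For the lower bound, G contains the cycle c–b–a–d–e–c, so G is not a forest; only forests have treewidth ≤ 1, hence tw(G) ≥ 2. Hence tw(G) = 2 exactly.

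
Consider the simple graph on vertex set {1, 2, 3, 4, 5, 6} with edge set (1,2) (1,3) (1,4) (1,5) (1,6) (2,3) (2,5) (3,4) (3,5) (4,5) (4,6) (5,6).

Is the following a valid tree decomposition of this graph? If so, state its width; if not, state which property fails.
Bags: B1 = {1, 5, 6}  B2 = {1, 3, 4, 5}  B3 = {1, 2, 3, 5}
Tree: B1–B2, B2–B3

No — edge (4,6) lies in no bag.

A tree decomposition must satisfy three properties: every vertex lies in some bag; for every edge, both endpoints lie together in some bag; and for every vertex, the bags containing it form a connected subtree. Here edge (4,6) lies in no bag, so the decomposition is invalid.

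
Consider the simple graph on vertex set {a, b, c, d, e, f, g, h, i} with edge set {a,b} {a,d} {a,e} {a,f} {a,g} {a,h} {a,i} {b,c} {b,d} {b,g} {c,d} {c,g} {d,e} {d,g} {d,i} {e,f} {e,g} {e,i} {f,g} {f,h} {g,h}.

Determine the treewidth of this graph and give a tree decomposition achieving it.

Treewidth 3.
One such decomposition:
Bags: B1 = {a, d, e, i}  B2 = {a, d, e, g}  B3 = {a, b, d, g}  B4 = {b, c, d, g}  B5 = {a, e, f, g}  B6 = {a, f, g, h}
Tree: B1–B2, B2–B3, B3–B4, B2–B5, B5–B6

Each bag holds 4 vertices, so the decomposition has width 3, which upper-bounds the treewidth. For the lower bound, the 4 vertices {b, c, d, g} are pairwise adjacent, and any tree decomposition puts a clique entirely inside one bag — forcing width ≥ 3. Therefore the treewidth is 3.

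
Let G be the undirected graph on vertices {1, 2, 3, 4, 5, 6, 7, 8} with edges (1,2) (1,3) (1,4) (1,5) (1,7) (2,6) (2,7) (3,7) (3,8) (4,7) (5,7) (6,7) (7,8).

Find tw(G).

A width-2 tree decomposition is:
Bags: B1 = {1, 3, 7}  B2 = {1, 5, 7}  B3 = {1, 2, 7}  B4 = {1, 4, 7}  B5 = {3, 7, 8}  B6 = {2, 6, 7}
Tree: B1–B2, B2–B3, B3–B4, B1–B5, B3–B6
Each bag holds 3 vertices, so the decomposition has width 2, which upper-bounds the treewidth. For the lower bound, the 3 vertices {3, 7, 8} are pairwise adjacent, and any tree decomposition puts a clique entirely inside one bag — forcing width ≥ 2. The upper and lower bounds meet at 2, so that is the treewidth.

2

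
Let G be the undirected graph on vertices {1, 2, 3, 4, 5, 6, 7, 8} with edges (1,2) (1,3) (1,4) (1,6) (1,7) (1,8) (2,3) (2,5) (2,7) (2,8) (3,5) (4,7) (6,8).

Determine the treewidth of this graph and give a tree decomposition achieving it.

Each bag holds 3 vertices, so the decomposition has width 2, which upper-bounds the treewidth. For the lower bound, the 3 vertices {1, 2, 8} are pairwise adjacent, and any tree decomposition puts a clique entirely inside one bag — forcing width ≥ 2. Combining the bounds, tw(G) = 2.

Treewidth 2.
One such decomposition:
Bags: B1 = {1, 2, 8}  B2 = {1, 2, 7}  B3 = {1, 2, 3}  B4 = {2, 3, 5}  B5 = {1, 4, 7}  B6 = {1, 6, 8}
Tree: B1–B2, B1–B3, B3–B4, B2–B5, B1–B6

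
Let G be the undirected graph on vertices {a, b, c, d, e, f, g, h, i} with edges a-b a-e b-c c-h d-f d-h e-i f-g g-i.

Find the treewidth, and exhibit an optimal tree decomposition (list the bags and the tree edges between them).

Each bag holds 3 vertices, so the decomposition has width 2, which upper-bounds the treewidth. For the lower bound, G contains the cycle d–f–g–i–e–a–b–c–h–d, so G is not a forest; only forests have treewidth ≤ 1, hence tw(G) ≥ 2. Therefore the treewidth is 2.

Treewidth 2.
One optimal decomposition is:
Bags: B1 = {d, f, g}  B2 = {d, g, i}  B3 = {d, e, i}  B4 = {a, d, e}  B5 = {a, b, d}  B6 = {b, c, d}  B7 = {c, d, h}
Tree: B1–B2, B2–B3, B3–B4, B4–B5, B5–B6, B6–B7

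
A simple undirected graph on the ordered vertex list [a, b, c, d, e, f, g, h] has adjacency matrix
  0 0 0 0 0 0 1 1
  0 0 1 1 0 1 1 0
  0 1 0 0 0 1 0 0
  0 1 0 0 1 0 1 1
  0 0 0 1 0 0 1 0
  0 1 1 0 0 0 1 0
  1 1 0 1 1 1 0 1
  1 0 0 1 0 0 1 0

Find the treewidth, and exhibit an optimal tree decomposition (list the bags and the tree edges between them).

The largest bag has 3 vertices, giving width 2; this decomposition certifies tw(G) ≤ 2. Conversely, {d, e, g} is a clique of size 3, and the vertices of any clique must share a bag in every tree decomposition; so some bag has ≥ 3 vertices and tw(G) ≥ 2. Hence tw(G) = 2 exactly.

Treewidth 2.
One optimal decomposition is:
Bags: B1 = {d, e, g}  B2 = {d, g, h}  B3 = {b, d, g}  B4 = {b, f, g}  B5 = {a, g, h}  B6 = {b, c, f}
Tree: B1–B2, B1–B3, B3–B4, B2–B5, B4–B6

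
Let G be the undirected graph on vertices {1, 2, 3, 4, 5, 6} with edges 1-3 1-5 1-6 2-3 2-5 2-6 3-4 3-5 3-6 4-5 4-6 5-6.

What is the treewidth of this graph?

3

A width-3 tree decomposition is:
Bags: B1 = {1, 3, 5, 6}  B2 = {2, 3, 5, 6}  B3 = {3, 4, 5, 6}
Tree: B1–B2, B2–B3
Each bag holds 4 vertices, so the decomposition has width 3, which upper-bounds the treewidth. Conversely, {1, 3, 5, 6} is a clique of size 4, and the vertices of any clique must share a bag in every tree decomposition; so some bag has ≥ 4 vertices and tw(G) ≥ 3. Combining the bounds, tw(G) = 3.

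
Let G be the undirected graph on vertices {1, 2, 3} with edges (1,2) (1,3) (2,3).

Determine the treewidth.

A width-2 tree decomposition is:
Bags: B1 = {1, 2, 3}
Tree: (single bag)
With just one bag of size 3, the width is 3 − 1 = 2, so tw(G) ≤ 2. Conversely, {1, 2, 3} is a clique of size 3, and the vertices of any clique must share a bag in every tree decomposition; so some bag has ≥ 3 vertices and tw(G) ≥ 2. Therefore the treewidth is 2.

2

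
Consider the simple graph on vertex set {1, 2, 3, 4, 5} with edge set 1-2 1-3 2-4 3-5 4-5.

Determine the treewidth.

A width-2 tree decomposition is:
Bags: B1 = {2, 4, 5}  B2 = {2, 3, 5}  B3 = {1, 2, 3}
Tree: B1–B2, B2–B3
Each bag holds 3 vertices, so the decomposition has width 2, which upper-bounds the treewidth. Since 2–4–5–3–1–2 is a cycle in G, G is not acyclic. Forests are exactly the graphs of treewidth ≤ 1, so tw(G) ≥ 2. Hence tw(G) = 2 exactly.

2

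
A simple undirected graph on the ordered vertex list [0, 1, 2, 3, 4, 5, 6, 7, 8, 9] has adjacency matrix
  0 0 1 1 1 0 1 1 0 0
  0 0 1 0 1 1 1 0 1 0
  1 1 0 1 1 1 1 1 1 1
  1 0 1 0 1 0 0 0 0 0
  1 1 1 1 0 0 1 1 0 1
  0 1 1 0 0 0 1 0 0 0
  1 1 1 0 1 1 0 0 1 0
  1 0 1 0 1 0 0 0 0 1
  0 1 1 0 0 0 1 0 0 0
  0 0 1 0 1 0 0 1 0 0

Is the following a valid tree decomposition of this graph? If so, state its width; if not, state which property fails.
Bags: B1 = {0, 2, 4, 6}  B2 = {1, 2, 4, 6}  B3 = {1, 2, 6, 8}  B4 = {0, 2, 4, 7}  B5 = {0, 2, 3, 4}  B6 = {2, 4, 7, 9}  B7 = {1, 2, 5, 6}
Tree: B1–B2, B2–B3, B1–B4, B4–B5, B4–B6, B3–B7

Yes; width 3.

Vertex coverage: the bags together contain {0, 1, 2, 3, 4, 5, 6, 7, 8, 9}, the full vertex set. Edge coverage: each edge of G has both endpoints in at least one bag. Running intersection: for every vertex, the bags containing it form a connected subtree. All three properties hold, so this is a valid tree decomposition of width max|bag| − 1 = 3, and hence tw(G) ≤ 3.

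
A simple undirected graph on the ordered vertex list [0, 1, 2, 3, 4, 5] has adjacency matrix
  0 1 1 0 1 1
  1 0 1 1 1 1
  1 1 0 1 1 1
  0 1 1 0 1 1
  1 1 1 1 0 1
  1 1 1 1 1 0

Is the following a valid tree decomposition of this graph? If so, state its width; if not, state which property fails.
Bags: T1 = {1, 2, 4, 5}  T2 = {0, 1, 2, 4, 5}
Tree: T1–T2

No — vertex 3 appears in no bag.

A tree decomposition must satisfy three properties: every vertex lies in some bag; for every edge, both endpoints lie together in some bag; and for every vertex, the bags containing it form a connected subtree. Here vertex 3 appears in no bag, so the decomposition is invalid.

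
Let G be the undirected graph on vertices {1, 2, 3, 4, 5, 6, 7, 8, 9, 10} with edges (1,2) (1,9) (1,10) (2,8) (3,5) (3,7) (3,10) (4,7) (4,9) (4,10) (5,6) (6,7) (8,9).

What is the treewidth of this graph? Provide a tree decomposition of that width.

Each bag holds 3 vertices, so the decomposition has width 2, which upper-bounds the treewidth. For the lower bound, G contains the cycle 8–2–1–9–8, so G is not a forest; only forests have treewidth ≤ 1, hence tw(G) ≥ 2. Combining the bounds, tw(G) = 2.

Treewidth 2.
One optimal decomposition is:
Bags: B1 = {2, 8, 9}  B2 = {1, 2, 9}  B3 = {1, 4, 9}  B4 = {1, 4, 10}  B5 = {4, 7, 10}  B6 = {3, 7, 10}  B7 = {3, 6, 7}  B8 = {3, 5, 6}
Tree: B1–B2, B2–B3, B3–B4, B4–B5, B5–B6, B6–B7, B7–B8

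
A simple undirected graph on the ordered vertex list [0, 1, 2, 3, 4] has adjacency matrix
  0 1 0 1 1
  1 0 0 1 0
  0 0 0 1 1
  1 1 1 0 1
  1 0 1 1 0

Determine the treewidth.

A width-2 tree decomposition is:
Bags: B1 = {0, 1, 3}  B2 = {0, 3, 4}  B3 = {2, 3, 4}
Tree: B1–B2, B2–B3
Every bag has size at most 3, so the width is 3 − 1 = 2 and tw(G) ≤ 2. Conversely, {0, 1, 3} is a clique of size 3, and the vertices of any clique must share a bag in every tree decomposition; so some bag has ≥ 3 vertices and tw(G) ≥ 2. Therefore the treewidth is 2.

2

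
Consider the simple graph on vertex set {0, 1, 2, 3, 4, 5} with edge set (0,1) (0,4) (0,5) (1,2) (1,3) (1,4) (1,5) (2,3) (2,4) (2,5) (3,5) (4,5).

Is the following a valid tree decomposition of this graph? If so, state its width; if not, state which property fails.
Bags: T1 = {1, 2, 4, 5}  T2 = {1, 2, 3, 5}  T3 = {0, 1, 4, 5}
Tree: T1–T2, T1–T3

Checking the three conditions: (i) the bags cover all of {0, 1, 2, 3, 4, 5}; (ii) for each edge, some bag contains both endpoints; (iii) the bags containing any fixed vertex form a subtree. All hold, so the decomposition is valid with width 4 − 1 = 3.

Yes; width 3.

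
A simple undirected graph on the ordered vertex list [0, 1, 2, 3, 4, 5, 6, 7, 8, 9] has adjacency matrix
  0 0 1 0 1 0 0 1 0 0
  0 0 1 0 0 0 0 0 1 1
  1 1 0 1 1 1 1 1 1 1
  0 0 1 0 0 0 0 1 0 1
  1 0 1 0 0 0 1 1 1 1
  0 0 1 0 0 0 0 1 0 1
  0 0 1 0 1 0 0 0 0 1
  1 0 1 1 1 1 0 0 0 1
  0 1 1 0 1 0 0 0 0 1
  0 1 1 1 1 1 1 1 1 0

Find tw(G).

3

A width-3 tree decomposition is:
Bags: B1 = {2, 3, 7, 9}  B2 = {2, 4, 7, 9}  B3 = {2, 5, 7, 9}  B4 = {0, 2, 4, 7}  B5 = {2, 4, 8, 9}  B6 = {1, 2, 8, 9}  B7 = {2, 4, 6, 9}
Tree: B1–B2, B2–B3, B2–B4, B2–B5, B5–B6, B5–B7
The largest bag has 4 vertices, giving width 3; this decomposition certifies tw(G) ≤ 3. Conversely, {0, 2, 4, 7} is a clique of size 4, and the vertices of any clique must share a bag in every tree decomposition; so some bag has ≥ 4 vertices and tw(G) ≥ 3. Combining the bounds, tw(G) = 3.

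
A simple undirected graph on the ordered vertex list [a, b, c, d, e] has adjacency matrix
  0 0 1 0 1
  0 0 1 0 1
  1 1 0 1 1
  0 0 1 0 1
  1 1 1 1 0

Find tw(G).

A width-2 tree decomposition is:
Bags: B1 = {c, d, e}  B2 = {b, c, e}  B3 = {a, c, e}
Tree: B1–B2, B1–B3
Each bag holds 3 vertices, so the decomposition has width 2, which upper-bounds the treewidth. On the other hand G contains the 3-clique {c, d, e}. A clique must lie in a single bag of any decomposition, so no decomposition can have width below 2. Hence tw(G) = 2 exactly.

2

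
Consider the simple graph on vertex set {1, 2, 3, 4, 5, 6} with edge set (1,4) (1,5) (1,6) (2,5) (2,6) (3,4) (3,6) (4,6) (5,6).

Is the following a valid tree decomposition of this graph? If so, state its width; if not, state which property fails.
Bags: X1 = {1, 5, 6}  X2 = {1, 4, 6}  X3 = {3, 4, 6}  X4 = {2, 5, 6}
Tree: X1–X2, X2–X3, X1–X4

Yes; width 2.

Checking the three conditions: (i) the bags cover all of {1, 2, 3, 4, 5, 6}; (ii) for each edge, some bag contains both endpoints; (iii) the bags containing any fixed vertex form a subtree. All hold, so the decomposition is valid with width 3 − 1 = 2.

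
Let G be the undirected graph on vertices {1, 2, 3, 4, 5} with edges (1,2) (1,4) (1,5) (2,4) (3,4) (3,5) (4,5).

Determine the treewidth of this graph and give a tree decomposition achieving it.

The largest bag has 3 vertices, giving width 2; this decomposition certifies tw(G) ≤ 2. Conversely, {1, 2, 4} is a clique of size 3, and the vertices of any clique must share a bag in every tree decomposition; so some bag has ≥ 3 vertices and tw(G) ≥ 2. The upper and lower bounds meet at 2, so that is the treewidth.

Treewidth 2.
Bags: B1 = {1, 2, 4}  B2 = {1, 4, 5}  B3 = {3, 4, 5}
Tree: B1–B2, B2–B3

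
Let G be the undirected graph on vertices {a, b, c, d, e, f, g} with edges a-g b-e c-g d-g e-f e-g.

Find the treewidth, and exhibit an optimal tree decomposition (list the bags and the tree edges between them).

Treewidth 1.
Bags: B1 = {a, g}  B2 = {e, g}  B3 = {b, e}  B4 = {d, g}  B5 = {c, g}  B6 = {e, f}
Tree: B1–B2, B2–B3, B2–B4, B4–B5, B3–B6

Each bag holds 2 vertices, so the decomposition has width 1, which upper-bounds the treewidth. Any graph with an edge has treewidth ≥ 1, and G has the edge g–a. The upper and lower bounds meet at 1, so that is the treewidth.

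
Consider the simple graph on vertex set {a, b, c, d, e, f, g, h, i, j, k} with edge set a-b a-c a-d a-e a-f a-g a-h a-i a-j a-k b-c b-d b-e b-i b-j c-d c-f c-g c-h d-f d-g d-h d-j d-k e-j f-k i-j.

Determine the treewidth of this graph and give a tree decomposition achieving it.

Each bag holds 4 vertices, so the decomposition has width 3, which upper-bounds the treewidth. For the lower bound, the 4 vertices {a, b, d, j} are pairwise adjacent, and any tree decomposition puts a clique entirely inside one bag — forcing width ≥ 3. Hence tw(G) = 3 exactly.

Treewidth 3.
One optimal decomposition is:
Bags: B1 = {a, b, d, j}  B2 = {a, b, e, j}  B3 = {a, b, c, d}  B4 = {a, b, i, j}  B5 = {a, c, d, f}  B6 = {a, c, d, g}  B7 = {a, d, f, k}  B8 = {a, c, d, h}
Tree: B1–B2, B1–B3, B2–B4, B3–B5, B5–B6, B5–B7, B3–B8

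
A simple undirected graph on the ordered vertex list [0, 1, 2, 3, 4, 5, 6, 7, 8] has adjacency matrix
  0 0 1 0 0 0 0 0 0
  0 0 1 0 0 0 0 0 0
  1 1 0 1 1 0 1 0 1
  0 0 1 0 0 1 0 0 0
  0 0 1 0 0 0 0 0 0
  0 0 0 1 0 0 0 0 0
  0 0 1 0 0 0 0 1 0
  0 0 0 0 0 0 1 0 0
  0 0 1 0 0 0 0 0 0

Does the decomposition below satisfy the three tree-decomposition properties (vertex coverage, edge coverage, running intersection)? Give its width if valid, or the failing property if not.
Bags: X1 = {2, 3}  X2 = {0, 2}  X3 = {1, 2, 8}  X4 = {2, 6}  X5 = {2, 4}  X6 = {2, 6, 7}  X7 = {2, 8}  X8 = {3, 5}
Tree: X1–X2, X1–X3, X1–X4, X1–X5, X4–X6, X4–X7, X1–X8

No — bags containing vertex 8 are not connected in the tree.

A tree decomposition must satisfy three properties: every vertex lies in some bag; for every edge, both endpoints lie together in some bag; and for every vertex, the bags containing it form a connected subtree. Here bags containing vertex 8 are not connected in the tree, so the decomposition is invalid.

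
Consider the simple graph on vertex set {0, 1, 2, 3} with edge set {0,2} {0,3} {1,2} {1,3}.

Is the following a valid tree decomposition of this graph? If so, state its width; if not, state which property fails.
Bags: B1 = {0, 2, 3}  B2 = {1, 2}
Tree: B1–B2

A tree decomposition must satisfy three properties: every vertex lies in some bag; for every edge, both endpoints lie together in some bag; and for every vertex, the bags containing it form a connected subtree. Here edge (3,1) lies in no bag, so the decomposition is invalid.

No — edge (3,1) lies in no bag.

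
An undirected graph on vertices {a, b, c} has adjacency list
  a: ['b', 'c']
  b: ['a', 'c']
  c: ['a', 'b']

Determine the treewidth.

A width-2 tree decomposition is:
Bags: B1 = {a, b, c}
Tree: (single bag)
A single bag containing all 3 vertices is trivially a valid decomposition of width 2. Conversely, {a, b, c} is a clique of size 3, and the vertices of any clique must share a bag in every tree decomposition; so some bag has ≥ 3 vertices and tw(G) ≥ 2. Hence tw(G) = 2 exactly.

2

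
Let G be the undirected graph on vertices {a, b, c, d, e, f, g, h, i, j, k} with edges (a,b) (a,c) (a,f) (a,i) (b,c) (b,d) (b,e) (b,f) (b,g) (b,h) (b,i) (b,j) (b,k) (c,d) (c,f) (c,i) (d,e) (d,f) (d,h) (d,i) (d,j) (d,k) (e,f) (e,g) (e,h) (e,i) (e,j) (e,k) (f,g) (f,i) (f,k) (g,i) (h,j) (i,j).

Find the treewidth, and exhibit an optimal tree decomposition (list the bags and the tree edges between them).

Treewidth 4.
One optimal decomposition is:
Bags: B1 = {b, c, d, f, i}  B2 = {b, d, e, f, i}  B3 = {a, b, c, f, i}  B4 = {b, d, e, i, j}  B5 = {b, e, f, g, i}  B6 = {b, d, e, h, j}  B7 = {b, d, e, f, k}
Tree: B1–B2, B1–B3, B2–B4, B2–B5, B4–B6, B2–B7

The largest bag has 5 vertices, giving width 4; this decomposition certifies tw(G) ≤ 4. For the lower bound, the 5 vertices {b, d, e, h, j} are pairwise adjacent, and any tree decomposition puts a clique entirely inside one bag — forcing width ≥ 4. Therefore the treewidth is 4.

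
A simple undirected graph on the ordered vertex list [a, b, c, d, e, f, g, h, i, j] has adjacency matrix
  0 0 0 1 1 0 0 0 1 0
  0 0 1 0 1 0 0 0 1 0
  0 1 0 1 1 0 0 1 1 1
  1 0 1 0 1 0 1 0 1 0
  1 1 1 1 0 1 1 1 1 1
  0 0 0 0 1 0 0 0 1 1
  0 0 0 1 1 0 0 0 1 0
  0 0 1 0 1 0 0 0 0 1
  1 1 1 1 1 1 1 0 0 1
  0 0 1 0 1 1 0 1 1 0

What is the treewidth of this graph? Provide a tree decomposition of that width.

Treewidth 3.
Bags: B1 = {c, d, e, i}  B2 = {d, e, g, i}  B3 = {b, c, e, i}  B4 = {c, e, i, j}  B5 = {e, f, i, j}  B6 = {c, e, h, j}  B7 = {a, d, e, i}
Tree: B1–B2, B1–B3, B1–B4, B4–B5, B4–B6, B2–B7

The largest bag has 4 vertices, giving width 3; this decomposition certifies tw(G) ≤ 3. For the lower bound, the 4 vertices {c, e, h, j} are pairwise adjacent, and any tree decomposition puts a clique entirely inside one bag — forcing width ≥ 3. Hence tw(G) = 3 exactly.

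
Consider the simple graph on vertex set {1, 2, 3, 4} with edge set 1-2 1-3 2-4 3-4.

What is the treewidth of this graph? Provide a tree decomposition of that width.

Treewidth 2.
Bags: B1 = {2, 3, 4}  B2 = {1, 2, 3}
Tree: B1–B2

Each bag holds 3 vertices, so the decomposition has width 2, which upper-bounds the treewidth. For the lower bound, G contains the cycle 2–4–3–1–2, so G is not a forest; only forests have treewidth ≤ 1, hence tw(G) ≥ 2. Therefore the treewidth is 2.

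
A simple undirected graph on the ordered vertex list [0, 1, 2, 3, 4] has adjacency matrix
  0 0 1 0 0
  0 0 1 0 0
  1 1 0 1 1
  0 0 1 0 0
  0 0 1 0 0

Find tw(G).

1

A width-1 tree decomposition is:
Bags: B1 = {0, 2}  B2 = {1, 2}  B3 = {2, 3}  B4 = {2, 4}
Tree: B1–B2, B2–B3, B2–B4
Each bag holds 2 vertices, so the decomposition has width 1, which upper-bounds the treewidth. G has an edge, so its treewidth is at least 1. Combining the bounds, tw(G) = 1.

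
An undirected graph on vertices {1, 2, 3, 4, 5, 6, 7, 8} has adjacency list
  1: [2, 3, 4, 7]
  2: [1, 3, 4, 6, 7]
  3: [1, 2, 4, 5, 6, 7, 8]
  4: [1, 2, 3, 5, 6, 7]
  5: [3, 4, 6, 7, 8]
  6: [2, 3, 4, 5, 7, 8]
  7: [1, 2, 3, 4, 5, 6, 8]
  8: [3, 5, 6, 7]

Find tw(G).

4

A width-4 tree decomposition is:
Bags: B1 = {2, 3, 4, 6, 7}  B2 = {1, 2, 3, 4, 7}  B3 = {3, 4, 5, 6, 7}  B4 = {3, 5, 6, 7, 8}
Tree: B1–B2, B1–B3, B3–B4
Each bag holds 5 vertices, so the decomposition has width 4, which upper-bounds the treewidth. Conversely, {3, 5, 6, 7, 8} is a clique of size 5, and the vertices of any clique must share a bag in every tree decomposition; so some bag has ≥ 5 vertices and tw(G) ≥ 4. Hence tw(G) = 4 exactly.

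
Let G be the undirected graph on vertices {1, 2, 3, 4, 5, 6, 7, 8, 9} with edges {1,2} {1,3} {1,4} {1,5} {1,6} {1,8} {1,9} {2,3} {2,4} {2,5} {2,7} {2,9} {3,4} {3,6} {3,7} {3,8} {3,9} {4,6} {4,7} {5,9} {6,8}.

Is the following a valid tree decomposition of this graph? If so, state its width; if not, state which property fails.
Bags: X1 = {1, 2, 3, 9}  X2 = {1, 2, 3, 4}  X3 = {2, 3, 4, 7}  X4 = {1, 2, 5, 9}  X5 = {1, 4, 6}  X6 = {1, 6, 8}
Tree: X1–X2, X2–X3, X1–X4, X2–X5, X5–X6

No — edge (3,6) lies in no bag.

A tree decomposition must satisfy three properties: every vertex lies in some bag; for every edge, both endpoints lie together in some bag; and for every vertex, the bags containing it form a connected subtree. Here edge (3,6) lies in no bag, so the decomposition is invalid.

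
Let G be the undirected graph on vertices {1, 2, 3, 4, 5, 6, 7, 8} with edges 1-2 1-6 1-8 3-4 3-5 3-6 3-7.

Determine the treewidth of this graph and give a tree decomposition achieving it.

The largest bag has 2 vertices, giving width 1; this decomposition certifies tw(G) ≤ 1. Any graph with an edge has treewidth ≥ 1, and G has the edge 3–6. Combining the bounds, tw(G) = 1.

Treewidth 1.
One optimal decomposition is:
Bags: B1 = {3, 6}  B2 = {1, 6}  B3 = {3, 7}  B4 = {3, 5}  B5 = {1, 2}  B6 = {1, 8}  B7 = {3, 4}
Tree: B1–B2, B1–B3, B3–B4, B2–B5, B5–B6, B3–B7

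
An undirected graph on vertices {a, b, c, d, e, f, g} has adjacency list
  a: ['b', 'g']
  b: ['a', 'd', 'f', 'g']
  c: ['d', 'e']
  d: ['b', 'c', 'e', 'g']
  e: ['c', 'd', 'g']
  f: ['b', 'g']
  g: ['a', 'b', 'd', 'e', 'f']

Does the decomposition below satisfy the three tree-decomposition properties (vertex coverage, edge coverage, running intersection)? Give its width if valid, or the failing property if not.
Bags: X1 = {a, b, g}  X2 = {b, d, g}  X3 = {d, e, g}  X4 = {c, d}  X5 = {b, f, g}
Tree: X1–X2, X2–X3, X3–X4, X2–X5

No — edge (e,c) lies in no bag.

A tree decomposition must satisfy three properties: every vertex lies in some bag; for every edge, both endpoints lie together in some bag; and for every vertex, the bags containing it form a connected subtree. Here edge (e,c) lies in no bag, so the decomposition is invalid.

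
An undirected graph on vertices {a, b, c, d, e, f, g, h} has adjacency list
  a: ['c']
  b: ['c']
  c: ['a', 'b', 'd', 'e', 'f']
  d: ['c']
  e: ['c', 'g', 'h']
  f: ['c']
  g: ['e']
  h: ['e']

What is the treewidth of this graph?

1

A width-1 tree decomposition is:
Bags: B1 = {e, h}  B2 = {c, e}  B3 = {e, g}  B4 = {c, f}  B5 = {a, c}  B6 = {c, d}  B7 = {b, c}
Tree: B1–B2, B2–B3, B2–B4, B4–B5, B5–B6, B2–B7
The largest bag has 2 vertices, giving width 1; this decomposition certifies tw(G) ≤ 1. Since G has at least one edge (e.g. h–e), it is not an edgeless graph, so tw(G) ≥ 1. Hence tw(G) = 1 exactly.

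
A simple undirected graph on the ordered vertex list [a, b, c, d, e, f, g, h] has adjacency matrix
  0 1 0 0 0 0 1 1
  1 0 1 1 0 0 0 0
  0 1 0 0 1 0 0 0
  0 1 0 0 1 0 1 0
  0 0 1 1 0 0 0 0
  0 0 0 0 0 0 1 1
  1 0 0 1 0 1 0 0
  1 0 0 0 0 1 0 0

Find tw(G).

A width-2 tree decomposition is:
Bags: B1 = {b, c, e}  B2 = {b, d, e}  B3 = {a, b, d}  B4 = {a, d, g}  B5 = {a, g, h}  B6 = {f, g, h}
Tree: B1–B2, B2–B3, B3–B4, B4–B5, B5–B6
Each bag holds 3 vertices, so the decomposition has width 2, which upper-bounds the treewidth. Since c–e–d–b–c is a cycle in G, G is not acyclic. Forests are exactly the graphs of treewidth ≤ 1, so tw(G) ≥ 2. Combining the bounds, tw(G) = 2.

2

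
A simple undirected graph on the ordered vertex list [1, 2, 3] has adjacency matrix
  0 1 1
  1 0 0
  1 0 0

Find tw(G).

1

A width-1 tree decomposition is:
Bags: B1 = {1, 2}  B2 = {1, 3}
Tree: B1–B2
Each bag holds 2 vertices, so the decomposition has width 1, which upper-bounds the treewidth. Any graph with an edge has treewidth ≥ 1, and G has the edge 1–2. The upper and lower bounds meet at 1, so that is the treewidth.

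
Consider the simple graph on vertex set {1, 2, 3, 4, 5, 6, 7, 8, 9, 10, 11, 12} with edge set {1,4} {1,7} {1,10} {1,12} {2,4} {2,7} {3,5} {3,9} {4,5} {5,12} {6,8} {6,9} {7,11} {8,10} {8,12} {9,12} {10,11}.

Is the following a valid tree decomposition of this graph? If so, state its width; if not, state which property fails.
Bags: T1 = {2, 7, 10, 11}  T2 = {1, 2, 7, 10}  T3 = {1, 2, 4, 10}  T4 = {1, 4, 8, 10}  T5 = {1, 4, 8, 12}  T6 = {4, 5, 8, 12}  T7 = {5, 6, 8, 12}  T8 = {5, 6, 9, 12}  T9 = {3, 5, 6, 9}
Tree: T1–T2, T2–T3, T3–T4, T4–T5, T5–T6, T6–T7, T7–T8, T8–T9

Every vertex of G appears in some bag (union = {1, 2, 3, 4, 5, 6, 7, 8, 9, 10, 11, 12}); every edge is covered by a bag; and for each vertex v the set of bags containing v is connected in the bag tree. The decomposition is therefore valid. The largest bag has 4 vertices, so the width is 3.

Yes; width 3.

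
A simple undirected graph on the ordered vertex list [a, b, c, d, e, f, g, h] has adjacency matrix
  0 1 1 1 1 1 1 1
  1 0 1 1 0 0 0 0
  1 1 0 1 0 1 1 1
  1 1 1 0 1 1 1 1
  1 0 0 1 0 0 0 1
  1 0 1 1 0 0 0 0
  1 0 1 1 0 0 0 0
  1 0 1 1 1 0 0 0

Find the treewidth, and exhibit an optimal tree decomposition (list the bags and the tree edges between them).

The largest bag has 4 vertices, giving width 3; this decomposition certifies tw(G) ≤ 3. Conversely, {a, d, e, h} is a clique of size 4, and the vertices of any clique must share a bag in every tree decomposition; so some bag has ≥ 4 vertices and tw(G) ≥ 3. Hence tw(G) = 3 exactly.

Treewidth 3.
One such decomposition:
Bags: B1 = {a, c, d, g}  B2 = {a, b, c, d}  B3 = {a, c, d, f}  B4 = {a, c, d, h}  B5 = {a, d, e, h}
Tree: B1–B2, B1–B3, B3–B4, B4–B5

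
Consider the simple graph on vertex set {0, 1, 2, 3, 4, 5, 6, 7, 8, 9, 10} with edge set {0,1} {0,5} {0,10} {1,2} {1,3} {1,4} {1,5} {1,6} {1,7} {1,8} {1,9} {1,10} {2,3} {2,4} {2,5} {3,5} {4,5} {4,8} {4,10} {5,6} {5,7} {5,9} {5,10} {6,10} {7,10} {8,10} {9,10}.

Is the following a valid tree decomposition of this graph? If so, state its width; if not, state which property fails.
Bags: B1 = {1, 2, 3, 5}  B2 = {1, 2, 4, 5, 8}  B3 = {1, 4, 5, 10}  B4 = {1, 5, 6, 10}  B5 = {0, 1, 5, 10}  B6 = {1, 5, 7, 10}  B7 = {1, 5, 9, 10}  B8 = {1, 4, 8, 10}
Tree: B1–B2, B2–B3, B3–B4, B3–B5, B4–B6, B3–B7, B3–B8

No — bags containing vertex 8 are not connected in the tree.

A tree decomposition must satisfy three properties: every vertex lies in some bag; for every edge, both endpoints lie together in some bag; and for every vertex, the bags containing it form a connected subtree. Here bags containing vertex 8 are not connected in the tree, so the decomposition is invalid.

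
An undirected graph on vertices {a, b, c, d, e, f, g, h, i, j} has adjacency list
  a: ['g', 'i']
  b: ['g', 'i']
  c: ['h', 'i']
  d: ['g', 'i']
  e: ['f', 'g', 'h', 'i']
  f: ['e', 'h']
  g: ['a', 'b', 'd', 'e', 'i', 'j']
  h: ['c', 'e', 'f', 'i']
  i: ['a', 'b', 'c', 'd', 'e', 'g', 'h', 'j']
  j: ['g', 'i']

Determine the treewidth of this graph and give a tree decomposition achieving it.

Each bag holds 3 vertices, so the decomposition has width 2, which upper-bounds the treewidth. For the lower bound, the 3 vertices {e, f, h} are pairwise adjacent, and any tree decomposition puts a clique entirely inside one bag — forcing width ≥ 2. Therefore the treewidth is 2.

Treewidth 2.
One optimal decomposition is:
Bags: B1 = {c, h, i}  B2 = {e, h, i}  B3 = {e, g, i}  B4 = {g, i, j}  B5 = {a, g, i}  B6 = {d, g, i}  B7 = {e, f, h}  B8 = {b, g, i}
Tree: B1–B2, B2–B3, B3–B4, B3–B5, B5–B6, B2–B7, B3–B8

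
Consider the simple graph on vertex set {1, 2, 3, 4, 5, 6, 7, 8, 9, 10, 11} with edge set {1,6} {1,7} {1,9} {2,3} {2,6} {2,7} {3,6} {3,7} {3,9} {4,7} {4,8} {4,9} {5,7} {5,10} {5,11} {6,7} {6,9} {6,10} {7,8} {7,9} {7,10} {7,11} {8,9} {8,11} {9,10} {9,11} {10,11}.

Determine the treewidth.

A width-3 tree decomposition is:
Bags: B1 = {5, 7, 10, 11}  B2 = {7, 9, 10, 11}  B3 = {6, 7, 9, 10}  B4 = {7, 8, 9, 11}  B5 = {3, 6, 7, 9}  B6 = {1, 6, 7, 9}  B7 = {4, 7, 8, 9}  B8 = {2, 3, 6, 7}
Tree: B1–B2, B2–B3, B2–B4, B3–B5, B3–B6, B4–B7, B5–B8
The largest bag has 4 vertices, giving width 3; this decomposition certifies tw(G) ≤ 3. For the lower bound, the 4 vertices {7, 8, 9, 11} are pairwise adjacent, and any tree decomposition puts a clique entirely inside one bag — forcing width ≥ 3. The upper and lower bounds meet at 3, so that is the treewidth.

3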